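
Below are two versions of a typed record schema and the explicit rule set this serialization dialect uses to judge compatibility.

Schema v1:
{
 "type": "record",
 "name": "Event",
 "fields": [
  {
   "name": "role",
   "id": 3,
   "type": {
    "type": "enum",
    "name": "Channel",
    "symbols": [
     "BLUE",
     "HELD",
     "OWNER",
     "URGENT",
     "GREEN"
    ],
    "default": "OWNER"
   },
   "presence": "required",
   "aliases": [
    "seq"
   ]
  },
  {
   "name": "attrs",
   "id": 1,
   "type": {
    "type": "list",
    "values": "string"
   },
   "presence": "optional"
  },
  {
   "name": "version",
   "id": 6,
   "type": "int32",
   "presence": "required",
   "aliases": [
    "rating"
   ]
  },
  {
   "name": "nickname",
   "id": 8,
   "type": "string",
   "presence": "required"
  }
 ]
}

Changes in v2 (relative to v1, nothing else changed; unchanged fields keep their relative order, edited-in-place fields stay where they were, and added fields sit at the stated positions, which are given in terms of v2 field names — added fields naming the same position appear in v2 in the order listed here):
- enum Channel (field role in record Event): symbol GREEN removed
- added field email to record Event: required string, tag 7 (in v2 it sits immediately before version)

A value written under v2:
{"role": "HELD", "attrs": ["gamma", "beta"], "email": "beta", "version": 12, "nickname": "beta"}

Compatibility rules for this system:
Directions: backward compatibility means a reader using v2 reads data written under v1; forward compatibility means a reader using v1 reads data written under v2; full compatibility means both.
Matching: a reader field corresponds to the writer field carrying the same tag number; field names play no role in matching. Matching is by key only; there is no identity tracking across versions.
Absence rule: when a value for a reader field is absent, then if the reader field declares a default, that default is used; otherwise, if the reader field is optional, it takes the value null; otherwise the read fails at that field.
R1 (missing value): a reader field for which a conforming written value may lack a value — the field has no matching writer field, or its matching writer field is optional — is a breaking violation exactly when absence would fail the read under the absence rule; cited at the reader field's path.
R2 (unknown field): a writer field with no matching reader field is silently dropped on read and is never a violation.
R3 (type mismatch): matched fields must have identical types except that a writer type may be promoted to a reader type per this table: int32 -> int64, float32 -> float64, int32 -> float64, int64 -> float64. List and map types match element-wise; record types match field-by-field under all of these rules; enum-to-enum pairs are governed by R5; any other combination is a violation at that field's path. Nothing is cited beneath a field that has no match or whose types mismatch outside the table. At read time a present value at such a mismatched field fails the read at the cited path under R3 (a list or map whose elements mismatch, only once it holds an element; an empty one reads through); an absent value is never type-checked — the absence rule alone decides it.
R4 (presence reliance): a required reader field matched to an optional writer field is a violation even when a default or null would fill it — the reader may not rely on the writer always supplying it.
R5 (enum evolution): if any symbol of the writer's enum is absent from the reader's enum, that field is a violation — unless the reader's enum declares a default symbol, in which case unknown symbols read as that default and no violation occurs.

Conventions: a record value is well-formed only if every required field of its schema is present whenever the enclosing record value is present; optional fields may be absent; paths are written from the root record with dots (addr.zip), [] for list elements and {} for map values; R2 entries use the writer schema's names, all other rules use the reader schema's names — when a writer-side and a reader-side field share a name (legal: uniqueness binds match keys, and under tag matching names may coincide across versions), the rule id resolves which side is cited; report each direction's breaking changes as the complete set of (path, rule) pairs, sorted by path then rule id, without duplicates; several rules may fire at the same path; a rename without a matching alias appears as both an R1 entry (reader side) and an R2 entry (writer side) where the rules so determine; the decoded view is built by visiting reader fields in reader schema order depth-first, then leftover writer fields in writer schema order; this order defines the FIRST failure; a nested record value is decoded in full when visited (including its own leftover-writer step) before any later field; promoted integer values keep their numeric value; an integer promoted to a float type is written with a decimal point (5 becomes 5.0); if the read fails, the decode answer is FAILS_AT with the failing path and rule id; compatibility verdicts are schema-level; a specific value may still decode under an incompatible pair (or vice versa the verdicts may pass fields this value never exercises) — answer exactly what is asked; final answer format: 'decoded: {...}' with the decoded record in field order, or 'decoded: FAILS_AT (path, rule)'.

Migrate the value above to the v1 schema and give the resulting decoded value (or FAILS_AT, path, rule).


arrows below run writer -> reader for Event
decoding the Event value with the v1 reader:
  role := "HELD"
  attrs := ["gamma", "beta"]
  version := 12
  nickname := "beta"
  writer email: unknown -> dropped
  => decoded: {"role": "HELD", "attrs": ["gamma", "beta"], "version": 12, "nickname": "beta"}
the rest of the Event diff is inert for this question:
  enum Channel (field role in record Event): symbol GREEN removed -> no rule fires on it and the decoded Event view is identical with or without it
  added field email to record Event: required string, tag 7 (in v2 it sits immediately before version) -> affects the rule determinations only; this particular Event value decodes identically

decoded: {"role": "HELD", "attrs": ["gamma", "beta"], "version": 12, "nickname": "beta"}


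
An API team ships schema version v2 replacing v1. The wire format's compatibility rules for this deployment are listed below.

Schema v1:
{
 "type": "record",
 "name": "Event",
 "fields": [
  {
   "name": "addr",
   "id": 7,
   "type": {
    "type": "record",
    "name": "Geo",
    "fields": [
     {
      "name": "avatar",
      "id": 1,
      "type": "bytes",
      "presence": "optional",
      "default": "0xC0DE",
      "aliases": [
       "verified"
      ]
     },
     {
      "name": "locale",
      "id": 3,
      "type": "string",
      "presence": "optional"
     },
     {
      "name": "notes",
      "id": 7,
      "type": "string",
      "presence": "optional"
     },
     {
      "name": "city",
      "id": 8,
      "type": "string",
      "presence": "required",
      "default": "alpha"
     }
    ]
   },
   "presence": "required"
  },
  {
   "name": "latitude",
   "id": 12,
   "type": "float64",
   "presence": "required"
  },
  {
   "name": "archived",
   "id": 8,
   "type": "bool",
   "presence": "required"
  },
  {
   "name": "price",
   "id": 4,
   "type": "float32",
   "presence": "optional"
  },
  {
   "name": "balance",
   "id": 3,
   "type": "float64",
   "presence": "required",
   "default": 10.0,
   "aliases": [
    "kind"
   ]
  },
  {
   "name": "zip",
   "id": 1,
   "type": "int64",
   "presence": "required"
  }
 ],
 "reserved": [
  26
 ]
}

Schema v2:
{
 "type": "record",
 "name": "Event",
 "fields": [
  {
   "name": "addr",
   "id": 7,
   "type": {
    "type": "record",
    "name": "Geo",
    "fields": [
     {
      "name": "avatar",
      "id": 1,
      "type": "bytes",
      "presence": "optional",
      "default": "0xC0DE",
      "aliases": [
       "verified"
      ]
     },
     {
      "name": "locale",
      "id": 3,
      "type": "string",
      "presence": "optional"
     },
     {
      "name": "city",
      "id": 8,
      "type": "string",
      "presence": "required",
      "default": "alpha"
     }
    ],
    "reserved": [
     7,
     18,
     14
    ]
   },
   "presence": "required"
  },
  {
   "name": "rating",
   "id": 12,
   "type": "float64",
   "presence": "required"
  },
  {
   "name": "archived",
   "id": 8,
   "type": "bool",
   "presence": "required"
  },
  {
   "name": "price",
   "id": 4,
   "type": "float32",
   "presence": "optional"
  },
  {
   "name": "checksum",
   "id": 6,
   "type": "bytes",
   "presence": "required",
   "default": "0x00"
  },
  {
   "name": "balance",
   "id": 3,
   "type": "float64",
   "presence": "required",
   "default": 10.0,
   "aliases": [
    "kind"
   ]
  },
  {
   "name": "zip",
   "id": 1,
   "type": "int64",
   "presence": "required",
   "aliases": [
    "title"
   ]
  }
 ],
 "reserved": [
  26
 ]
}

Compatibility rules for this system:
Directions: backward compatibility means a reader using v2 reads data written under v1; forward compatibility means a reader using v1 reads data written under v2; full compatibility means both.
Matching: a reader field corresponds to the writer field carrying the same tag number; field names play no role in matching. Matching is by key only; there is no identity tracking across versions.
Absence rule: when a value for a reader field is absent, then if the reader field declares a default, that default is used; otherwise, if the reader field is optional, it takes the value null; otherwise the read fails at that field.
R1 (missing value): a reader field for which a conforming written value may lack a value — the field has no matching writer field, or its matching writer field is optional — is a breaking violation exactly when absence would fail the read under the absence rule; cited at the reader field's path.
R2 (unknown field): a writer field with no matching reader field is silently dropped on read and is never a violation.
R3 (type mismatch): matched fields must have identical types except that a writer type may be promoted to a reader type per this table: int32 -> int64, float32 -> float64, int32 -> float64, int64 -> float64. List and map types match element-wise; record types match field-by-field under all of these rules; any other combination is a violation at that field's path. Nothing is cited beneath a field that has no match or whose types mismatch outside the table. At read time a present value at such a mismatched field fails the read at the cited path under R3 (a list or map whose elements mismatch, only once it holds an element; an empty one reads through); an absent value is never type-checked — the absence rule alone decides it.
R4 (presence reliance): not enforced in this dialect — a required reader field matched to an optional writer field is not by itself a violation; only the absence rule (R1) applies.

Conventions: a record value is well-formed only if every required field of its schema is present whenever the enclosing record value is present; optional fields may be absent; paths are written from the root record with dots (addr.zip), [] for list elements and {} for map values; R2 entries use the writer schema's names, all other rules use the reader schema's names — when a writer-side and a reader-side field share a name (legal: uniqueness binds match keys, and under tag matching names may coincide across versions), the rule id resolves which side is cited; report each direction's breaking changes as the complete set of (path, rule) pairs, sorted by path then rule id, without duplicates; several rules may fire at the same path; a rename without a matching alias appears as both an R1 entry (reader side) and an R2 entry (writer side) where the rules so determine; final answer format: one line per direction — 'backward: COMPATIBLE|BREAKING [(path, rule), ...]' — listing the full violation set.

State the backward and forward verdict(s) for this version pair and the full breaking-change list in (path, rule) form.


backward: COMPATIBLE []; forward: COMPATIBLE []

each type pair in Event: writer, then reader
backward pass over Event, reader schema v2, writer schema v1:
  addr <- addr (Geo -> Geo, writer required)
  rating <- latitude (float64 -> float64, writer required)
  archived <- archived (bool -> bool, writer required)
  price <- price (float32 -> float32, writer optional)
  checksum has no writer counterpart
  balance <- balance (float64 -> float64, writer required)
  zip <- zip (int64 -> int64, writer required)
  addr.avatar <- addr.avatar (bytes -> bytes, writer optional)
  addr.locale <- addr.locale (string -> string, writer optional)
  addr.city <- addr.city (string -> string, writer required)
  leftover writer field: addr.notes
  => backward verdict for Event: COMPATIBLE, no violations
forward pass over Event, reader schema v1, writer schema v2:
  addr <- addr (Geo -> Geo, writer required)
  latitude <- rating (float64 -> float64, writer required)
  archived <- archived (bool -> bool, writer required)
  price <- price (float32 -> float32, writer optional)
  balance <- balance (float64 -> float64, writer required)
  zip <- zip (int64 -> int64, writer required)
  leftover writer field: checksum
  addr.avatar <- addr.avatar (bytes -> bytes, writer optional)
  addr.locale <- addr.locale (string -> string, writer optional)
  addr.notes has no writer counterpart
  addr.city <- addr.city (string -> string, writer required)
  => forward verdict for Event: COMPATIBLE, no violations


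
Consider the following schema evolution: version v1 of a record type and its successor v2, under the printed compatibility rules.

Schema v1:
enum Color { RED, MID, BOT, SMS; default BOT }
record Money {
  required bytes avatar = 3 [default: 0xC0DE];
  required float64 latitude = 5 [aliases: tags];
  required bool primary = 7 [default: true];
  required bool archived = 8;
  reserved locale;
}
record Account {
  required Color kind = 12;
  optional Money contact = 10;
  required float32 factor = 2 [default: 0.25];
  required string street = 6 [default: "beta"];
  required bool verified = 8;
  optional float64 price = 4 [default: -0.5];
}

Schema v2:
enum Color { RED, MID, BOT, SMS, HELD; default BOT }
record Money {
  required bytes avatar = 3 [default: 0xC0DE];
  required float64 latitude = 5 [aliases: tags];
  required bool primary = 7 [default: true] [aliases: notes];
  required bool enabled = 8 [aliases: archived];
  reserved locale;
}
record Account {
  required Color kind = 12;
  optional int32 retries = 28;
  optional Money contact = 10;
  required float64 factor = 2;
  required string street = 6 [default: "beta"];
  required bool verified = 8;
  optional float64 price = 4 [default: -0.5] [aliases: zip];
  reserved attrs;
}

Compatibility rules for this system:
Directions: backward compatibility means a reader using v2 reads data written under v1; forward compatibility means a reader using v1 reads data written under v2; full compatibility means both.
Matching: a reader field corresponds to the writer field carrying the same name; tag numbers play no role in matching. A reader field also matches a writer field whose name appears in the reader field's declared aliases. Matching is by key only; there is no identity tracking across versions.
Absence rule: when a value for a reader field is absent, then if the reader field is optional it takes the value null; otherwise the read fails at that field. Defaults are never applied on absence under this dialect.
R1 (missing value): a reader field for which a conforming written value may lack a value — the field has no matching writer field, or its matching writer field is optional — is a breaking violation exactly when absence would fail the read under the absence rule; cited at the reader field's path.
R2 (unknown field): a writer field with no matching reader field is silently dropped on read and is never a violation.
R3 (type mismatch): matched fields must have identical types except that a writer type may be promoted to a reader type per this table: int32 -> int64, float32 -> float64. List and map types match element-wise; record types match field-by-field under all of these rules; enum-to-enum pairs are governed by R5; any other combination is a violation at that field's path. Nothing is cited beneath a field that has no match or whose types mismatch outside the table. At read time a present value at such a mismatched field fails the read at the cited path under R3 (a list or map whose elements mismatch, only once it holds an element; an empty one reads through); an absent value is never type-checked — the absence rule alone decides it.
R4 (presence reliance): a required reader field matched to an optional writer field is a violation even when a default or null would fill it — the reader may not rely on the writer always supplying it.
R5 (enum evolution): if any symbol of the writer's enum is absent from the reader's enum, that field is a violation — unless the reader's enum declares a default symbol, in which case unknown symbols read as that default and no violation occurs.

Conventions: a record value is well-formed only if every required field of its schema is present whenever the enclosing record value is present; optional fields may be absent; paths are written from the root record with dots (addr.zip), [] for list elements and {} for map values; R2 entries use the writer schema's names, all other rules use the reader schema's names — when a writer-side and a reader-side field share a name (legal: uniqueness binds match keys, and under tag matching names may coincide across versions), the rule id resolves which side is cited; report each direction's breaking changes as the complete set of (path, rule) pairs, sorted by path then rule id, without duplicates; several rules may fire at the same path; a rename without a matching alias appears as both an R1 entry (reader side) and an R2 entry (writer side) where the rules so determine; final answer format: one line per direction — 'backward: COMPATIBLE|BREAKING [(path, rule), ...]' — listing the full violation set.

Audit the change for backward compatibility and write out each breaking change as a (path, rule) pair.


backward: COMPATIBLE []

each type pair in Account: writer, then reader
backward analysis of Account with v2 as reader and v1 as writer:
  kind <- kind (Color -> Color, writer required)
  retries has no writer counterpart
  contact <- contact (Money -> Money, writer optional)
  factor <- factor (float32 -> float64, writer required)
  street <- street (string -> string, writer required)
  verified <- verified (bool -> bool, writer required)
  price <- price (float64 -> float64, writer optional)
  contact.avatar <- contact.avatar (bytes -> bytes, writer required)
  contact.latitude <- contact.latitude (float64 -> float64, writer required)
  contact.primary <- contact.primary (bool -> bool, writer required)
  contact.enabled <- contact.archived (bool -> bool, writer required)
  => backward: COMPATIBLE
diffs on Account not affecting the asked answer:
  field factor in record Account: type float32 changed to float64 (its default is dropped) -> fires only in the forward direction of Account, which is not asked here
  renamed field archived to enabled in record Money (alias archived declared on the renamed field) -> fires only in the forward direction of Account, which is not asked here
  added field retries to record Account: optional int32, tag 28 (in v2 it sits immediately before contact) -> fires no rule on Account, leaving the asked answer as it is
  enum Color (field kind in record Account): symbol HELD added -> fires no rule on Account, leaving the asked answer as it is


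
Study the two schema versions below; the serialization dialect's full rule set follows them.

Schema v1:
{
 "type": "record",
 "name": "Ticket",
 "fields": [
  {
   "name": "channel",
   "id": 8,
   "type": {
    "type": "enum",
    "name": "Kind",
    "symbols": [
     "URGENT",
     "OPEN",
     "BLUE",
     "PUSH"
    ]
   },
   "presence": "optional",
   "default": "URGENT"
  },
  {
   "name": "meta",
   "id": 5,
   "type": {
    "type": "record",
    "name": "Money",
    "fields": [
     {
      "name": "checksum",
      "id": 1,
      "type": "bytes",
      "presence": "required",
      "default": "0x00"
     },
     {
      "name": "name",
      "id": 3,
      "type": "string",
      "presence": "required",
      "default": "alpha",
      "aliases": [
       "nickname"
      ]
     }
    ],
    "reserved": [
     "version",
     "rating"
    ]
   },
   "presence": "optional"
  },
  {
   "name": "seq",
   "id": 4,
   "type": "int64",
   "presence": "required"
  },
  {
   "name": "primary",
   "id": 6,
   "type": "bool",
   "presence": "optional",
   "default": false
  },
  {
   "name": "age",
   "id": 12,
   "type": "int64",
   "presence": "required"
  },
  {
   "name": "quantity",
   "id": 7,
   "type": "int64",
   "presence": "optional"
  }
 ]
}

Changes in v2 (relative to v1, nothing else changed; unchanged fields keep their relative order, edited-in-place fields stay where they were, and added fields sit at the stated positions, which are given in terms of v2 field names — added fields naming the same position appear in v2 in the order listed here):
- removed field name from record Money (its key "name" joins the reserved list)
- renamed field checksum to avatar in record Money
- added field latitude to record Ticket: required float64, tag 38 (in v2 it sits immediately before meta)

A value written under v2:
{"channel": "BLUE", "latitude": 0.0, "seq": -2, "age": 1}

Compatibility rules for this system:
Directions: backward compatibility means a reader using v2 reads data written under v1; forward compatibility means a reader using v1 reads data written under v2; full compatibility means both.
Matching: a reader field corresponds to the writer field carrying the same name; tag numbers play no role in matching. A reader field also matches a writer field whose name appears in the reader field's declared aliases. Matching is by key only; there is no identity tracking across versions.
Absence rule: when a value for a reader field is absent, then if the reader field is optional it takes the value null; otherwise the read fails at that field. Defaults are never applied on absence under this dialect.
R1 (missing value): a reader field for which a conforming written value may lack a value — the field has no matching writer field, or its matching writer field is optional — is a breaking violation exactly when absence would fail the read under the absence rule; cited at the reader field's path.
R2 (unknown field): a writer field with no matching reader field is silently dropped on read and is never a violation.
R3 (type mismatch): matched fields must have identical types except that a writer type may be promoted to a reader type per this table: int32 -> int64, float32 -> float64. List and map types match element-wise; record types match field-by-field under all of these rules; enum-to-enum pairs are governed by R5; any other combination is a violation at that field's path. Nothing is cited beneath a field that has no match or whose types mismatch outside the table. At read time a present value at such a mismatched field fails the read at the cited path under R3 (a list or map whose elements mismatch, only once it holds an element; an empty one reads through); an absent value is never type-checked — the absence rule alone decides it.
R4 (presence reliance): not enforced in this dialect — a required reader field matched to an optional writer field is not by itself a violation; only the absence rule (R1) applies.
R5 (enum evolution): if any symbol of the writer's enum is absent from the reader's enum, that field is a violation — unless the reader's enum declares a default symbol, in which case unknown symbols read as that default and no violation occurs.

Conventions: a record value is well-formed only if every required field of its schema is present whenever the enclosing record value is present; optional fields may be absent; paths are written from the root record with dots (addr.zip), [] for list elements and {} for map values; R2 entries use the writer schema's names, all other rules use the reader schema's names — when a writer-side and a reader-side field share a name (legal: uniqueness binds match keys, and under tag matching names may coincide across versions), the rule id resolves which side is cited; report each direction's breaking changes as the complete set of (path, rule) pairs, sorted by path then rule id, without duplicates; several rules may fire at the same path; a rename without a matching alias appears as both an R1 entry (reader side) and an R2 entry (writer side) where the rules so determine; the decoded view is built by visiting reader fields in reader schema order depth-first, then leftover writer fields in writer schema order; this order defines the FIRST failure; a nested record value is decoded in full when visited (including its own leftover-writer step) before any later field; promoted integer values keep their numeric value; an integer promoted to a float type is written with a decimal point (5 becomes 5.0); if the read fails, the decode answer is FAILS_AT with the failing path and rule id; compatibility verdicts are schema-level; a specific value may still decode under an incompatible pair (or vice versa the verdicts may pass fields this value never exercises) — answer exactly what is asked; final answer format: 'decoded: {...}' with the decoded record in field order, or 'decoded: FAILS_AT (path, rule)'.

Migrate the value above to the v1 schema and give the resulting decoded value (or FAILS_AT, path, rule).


the writer's type comes first in each Ticket pair
decode walk for Ticket under reader schema v1:
  channel := "BLUE"
  meta := null (not supplied -> null)
  seq := -2
  primary := null (not supplied -> null)
  age := 1
  quantity := null (not supplied -> null)
  writer latitude: unmatched, discarded
  => decoded: {"channel": "BLUE", "meta": null, "seq": -2, "primary": null, "age": 1, "quantity": null}
ruling out the remaining Ticket differences:
  removed field name from record Money (its key "name" joins the reserved list) -> schema-level compatibility only; this Ticket value's decode is unchanged
  renamed field checksum to avatar in record Money -> schema-level compatibility only; this Ticket value's decode is unchanged
  added field latitude to record Ticket: required float64, tag 38 (in v2 it sits immediately before meta) -> schema-level compatibility only; this Ticket value's decode is unchanged

decoded: {"channel": "BLUE", "meta": null, "seq": -2, "primary": null, "age": 1, "quantity": null}


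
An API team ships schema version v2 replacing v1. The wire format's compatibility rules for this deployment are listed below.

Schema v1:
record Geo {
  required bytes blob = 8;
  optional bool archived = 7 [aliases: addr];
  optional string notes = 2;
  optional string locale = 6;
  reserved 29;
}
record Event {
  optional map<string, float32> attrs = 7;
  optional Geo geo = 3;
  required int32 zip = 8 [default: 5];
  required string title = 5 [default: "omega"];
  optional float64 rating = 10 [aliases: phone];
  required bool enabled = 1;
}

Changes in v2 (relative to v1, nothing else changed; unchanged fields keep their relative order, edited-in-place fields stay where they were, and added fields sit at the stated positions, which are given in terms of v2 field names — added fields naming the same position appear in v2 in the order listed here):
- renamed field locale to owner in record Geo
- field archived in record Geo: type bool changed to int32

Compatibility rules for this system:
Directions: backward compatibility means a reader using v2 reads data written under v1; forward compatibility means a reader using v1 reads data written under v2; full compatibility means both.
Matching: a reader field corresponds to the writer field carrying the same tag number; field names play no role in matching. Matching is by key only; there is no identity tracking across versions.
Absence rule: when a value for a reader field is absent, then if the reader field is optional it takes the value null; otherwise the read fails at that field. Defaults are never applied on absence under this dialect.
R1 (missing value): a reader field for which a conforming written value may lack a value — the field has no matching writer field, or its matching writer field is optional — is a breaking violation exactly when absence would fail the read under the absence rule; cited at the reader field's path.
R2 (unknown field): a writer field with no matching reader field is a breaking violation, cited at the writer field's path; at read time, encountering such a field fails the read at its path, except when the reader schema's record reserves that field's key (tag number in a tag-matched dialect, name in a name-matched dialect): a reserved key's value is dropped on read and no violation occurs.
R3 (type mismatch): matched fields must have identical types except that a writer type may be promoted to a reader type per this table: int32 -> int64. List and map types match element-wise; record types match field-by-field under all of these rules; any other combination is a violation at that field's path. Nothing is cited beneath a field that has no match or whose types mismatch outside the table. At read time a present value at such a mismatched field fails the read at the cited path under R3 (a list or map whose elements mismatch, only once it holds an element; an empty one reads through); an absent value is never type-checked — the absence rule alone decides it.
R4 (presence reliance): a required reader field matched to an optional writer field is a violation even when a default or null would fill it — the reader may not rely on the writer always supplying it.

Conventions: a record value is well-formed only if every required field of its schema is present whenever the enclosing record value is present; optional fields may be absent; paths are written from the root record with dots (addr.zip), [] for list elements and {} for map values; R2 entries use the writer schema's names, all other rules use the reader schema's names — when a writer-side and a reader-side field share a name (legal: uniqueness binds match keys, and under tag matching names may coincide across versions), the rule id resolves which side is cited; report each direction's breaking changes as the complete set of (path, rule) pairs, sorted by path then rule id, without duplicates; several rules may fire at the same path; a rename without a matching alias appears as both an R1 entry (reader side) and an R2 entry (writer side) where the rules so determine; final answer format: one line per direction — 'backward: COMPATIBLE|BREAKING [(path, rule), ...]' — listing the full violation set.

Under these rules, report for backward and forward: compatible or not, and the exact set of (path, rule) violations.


the writer's type comes first in each Event pair
checking backward for Event: reader v2 against writer v1:
  map<string, float32> -> map<string, float32>, writer optional: attrs aligns to attrs
  Geo -> Geo, writer optional: geo aligns to geo
  int32 -> int32, writer required: zip aligns to zip
  string -> string, writer required: title aligns to title
  float64 -> float64, writer optional: rating aligns to rating
  bool -> bool, writer required: enabled aligns to enabled
  bytes -> bytes, writer required: geo.blob aligns to geo.blob
  bool -> int32, writer optional: geo.archived aligns to geo.archived
  string -> string, writer optional: geo.notes aligns to geo.notes
  string -> string, writer optional: geo.owner aligns to geo.locale
  rule R3 violated at geo.archived
  => 1 violation(s): backward is BREAKING for Event
checking forward for Event: reader v1 against writer v2:
  map<string, float32> -> map<string, float32>, writer optional: attrs aligns to attrs
  Geo -> Geo, writer optional: geo aligns to geo
  int32 -> int32, writer required: zip aligns to zip
  string -> string, writer required: title aligns to title
  float64 -> float64, writer optional: rating aligns to rating
  bool -> bool, writer required: enabled aligns to enabled
  bytes -> bytes, writer required: geo.blob aligns to geo.blob
  int32 -> bool, writer optional: geo.archived aligns to geo.archived
  string -> string, writer optional: geo.notes aligns to geo.notes
  string -> string, writer optional: geo.locale aligns to geo.owner
  rule R3 violated at geo.archived
  => 1 violation(s): forward is BREAKING for Event

backward: BREAKING [(geo.archived, R3)]; forward: BREAKING [(geo.archived, R3)]


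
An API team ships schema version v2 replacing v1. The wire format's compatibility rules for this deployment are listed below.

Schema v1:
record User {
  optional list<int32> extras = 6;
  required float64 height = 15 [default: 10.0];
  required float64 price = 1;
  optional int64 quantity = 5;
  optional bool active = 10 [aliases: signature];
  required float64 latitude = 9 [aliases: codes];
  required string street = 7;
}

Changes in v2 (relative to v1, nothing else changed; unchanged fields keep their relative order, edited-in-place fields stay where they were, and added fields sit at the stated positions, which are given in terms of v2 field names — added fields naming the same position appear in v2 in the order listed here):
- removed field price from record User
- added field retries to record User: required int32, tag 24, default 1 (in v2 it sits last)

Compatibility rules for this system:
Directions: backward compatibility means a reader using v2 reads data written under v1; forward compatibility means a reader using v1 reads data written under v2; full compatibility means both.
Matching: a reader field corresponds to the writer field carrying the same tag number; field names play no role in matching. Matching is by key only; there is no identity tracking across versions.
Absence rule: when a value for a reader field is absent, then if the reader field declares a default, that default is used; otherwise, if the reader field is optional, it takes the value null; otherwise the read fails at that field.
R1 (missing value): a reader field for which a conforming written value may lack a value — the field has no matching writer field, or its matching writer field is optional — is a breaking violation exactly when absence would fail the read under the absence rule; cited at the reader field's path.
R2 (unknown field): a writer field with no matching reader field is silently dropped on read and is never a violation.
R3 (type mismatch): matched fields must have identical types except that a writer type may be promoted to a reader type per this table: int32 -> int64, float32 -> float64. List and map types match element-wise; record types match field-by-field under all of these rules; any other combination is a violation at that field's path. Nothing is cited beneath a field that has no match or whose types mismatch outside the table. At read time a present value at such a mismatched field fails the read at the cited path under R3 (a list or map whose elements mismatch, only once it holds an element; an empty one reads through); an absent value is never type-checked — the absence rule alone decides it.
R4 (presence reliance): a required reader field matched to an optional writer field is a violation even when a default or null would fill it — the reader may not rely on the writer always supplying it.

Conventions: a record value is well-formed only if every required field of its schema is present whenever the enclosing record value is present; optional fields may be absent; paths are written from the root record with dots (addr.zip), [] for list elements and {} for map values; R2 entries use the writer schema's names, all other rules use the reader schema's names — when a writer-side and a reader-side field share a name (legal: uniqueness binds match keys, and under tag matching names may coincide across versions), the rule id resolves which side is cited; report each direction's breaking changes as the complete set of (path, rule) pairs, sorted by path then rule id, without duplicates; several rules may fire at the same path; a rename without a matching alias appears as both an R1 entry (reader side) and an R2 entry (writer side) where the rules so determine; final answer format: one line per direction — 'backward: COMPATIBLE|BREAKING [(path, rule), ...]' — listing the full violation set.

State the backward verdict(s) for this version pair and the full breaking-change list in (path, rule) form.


each type pair in User: writer, then reader
checking backward for User: reader v2 against writer v1:
  extras <- extras (list<int32> -> list<int32>, writer optional)
  height <- height (float64 -> float64, writer required)
  quantity <- quantity (int64 -> int64, writer optional)
  active <- active (bool -> bool, writer optional)
  latitude <- latitude (float64 -> float64, writer required)
  street <- street (string -> string, writer required)
  retries has no writer counterpart
  writer price: unknown to reader
  => no violations; backward on User: COMPATIBLE
ruling out the remaining User differences:
  removed field price from record User -> fires only in the forward direction of User, which is not asked here
  added field retries to record User: required int32, tag 24, default 1 (in v2 it sits last) -> no rule fires on it in User's dialect; the asked verdict holds

backward: COMPATIBLE []


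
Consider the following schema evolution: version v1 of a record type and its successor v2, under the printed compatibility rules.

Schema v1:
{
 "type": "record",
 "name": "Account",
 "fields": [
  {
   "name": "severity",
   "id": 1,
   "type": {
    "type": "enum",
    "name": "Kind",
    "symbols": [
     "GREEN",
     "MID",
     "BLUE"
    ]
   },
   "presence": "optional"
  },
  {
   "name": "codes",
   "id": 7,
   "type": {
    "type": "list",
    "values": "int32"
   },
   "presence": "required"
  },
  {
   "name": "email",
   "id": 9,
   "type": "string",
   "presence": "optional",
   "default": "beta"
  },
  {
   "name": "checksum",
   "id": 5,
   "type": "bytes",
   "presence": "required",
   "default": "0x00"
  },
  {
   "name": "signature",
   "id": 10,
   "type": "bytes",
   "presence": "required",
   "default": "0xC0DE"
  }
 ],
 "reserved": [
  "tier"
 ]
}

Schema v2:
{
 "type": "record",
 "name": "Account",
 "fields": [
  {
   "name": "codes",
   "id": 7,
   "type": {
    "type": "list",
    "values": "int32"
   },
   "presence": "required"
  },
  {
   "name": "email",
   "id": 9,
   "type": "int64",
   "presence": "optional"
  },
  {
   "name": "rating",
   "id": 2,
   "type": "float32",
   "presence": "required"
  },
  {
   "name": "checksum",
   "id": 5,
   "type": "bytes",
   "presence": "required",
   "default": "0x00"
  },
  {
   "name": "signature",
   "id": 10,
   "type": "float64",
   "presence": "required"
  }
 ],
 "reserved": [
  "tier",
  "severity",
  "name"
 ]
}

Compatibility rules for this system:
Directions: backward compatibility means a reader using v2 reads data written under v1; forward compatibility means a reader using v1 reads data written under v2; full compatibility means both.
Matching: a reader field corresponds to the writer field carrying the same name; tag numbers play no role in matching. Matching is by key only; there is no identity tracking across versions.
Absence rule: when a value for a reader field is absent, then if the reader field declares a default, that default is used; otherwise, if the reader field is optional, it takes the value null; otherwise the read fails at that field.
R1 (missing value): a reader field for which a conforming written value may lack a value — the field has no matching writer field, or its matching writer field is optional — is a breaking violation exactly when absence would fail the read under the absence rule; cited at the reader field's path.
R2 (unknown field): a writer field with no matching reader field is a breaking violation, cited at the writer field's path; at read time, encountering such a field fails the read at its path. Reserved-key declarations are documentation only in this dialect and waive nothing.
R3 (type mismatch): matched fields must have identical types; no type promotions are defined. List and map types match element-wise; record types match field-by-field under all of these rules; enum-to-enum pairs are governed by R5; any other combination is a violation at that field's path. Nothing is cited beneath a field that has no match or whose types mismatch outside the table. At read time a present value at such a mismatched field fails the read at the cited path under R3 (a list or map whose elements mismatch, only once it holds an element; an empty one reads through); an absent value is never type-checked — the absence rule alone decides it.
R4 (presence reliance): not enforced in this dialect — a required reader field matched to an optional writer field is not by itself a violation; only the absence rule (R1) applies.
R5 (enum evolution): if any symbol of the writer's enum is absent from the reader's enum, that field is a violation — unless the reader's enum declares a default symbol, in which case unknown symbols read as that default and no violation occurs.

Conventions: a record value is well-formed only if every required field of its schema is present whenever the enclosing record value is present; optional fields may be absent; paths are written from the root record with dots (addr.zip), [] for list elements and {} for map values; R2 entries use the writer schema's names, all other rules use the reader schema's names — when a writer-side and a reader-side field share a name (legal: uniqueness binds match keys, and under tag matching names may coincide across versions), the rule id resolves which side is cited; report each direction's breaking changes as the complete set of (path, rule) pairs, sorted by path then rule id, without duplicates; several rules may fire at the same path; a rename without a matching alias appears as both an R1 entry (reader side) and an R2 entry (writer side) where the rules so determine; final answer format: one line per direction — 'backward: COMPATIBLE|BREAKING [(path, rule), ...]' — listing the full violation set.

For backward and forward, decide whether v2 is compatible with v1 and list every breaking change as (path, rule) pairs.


in Account below, arrows point writer -> reader
backward on Account — v2 reading data written by v1:
  writer required, list<int32> -> list<int32>: reader codes maps from writer codes
  writer optional, string -> int64: reader email maps from writer email
  no writer field matches reader rating
  writer required, bytes -> bytes: reader checksum maps from writer checksum
  writer required, bytes -> float64: reader signature maps from writer signature
  writer field severity has no reader counterpart
  breaking: (email, R3)
  breaking: (rating, R1)
  breaking: (severity, R2)
  breaking: (signature, R3)
  => backward verdict for Account: BREAKING, 4 violation(s)
forward on Account — v1 reading data written by v2:
  no writer field matches reader severity
  writer required, list<int32> -> list<int32>: reader codes maps from writer codes
  writer optional, int64 -> string: reader email maps from writer email
  writer required, bytes -> bytes: reader checksum maps from writer checksum
  writer required, float64 -> bytes: reader signature maps from writer signature
  writer field rating has no reader counterpart
  breaking: (email, R3)
  breaking: (rating, R2)
  breaking: (signature, R3)
  => forward verdict for Account: BREAKING, 3 violation(s)

backward: BREAKING [(email, R3), (rating, R1), (severity, R2), (signature, R3)]; forward: BREAKING [(email, R3), (rating, R2), (signature, R3)]
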